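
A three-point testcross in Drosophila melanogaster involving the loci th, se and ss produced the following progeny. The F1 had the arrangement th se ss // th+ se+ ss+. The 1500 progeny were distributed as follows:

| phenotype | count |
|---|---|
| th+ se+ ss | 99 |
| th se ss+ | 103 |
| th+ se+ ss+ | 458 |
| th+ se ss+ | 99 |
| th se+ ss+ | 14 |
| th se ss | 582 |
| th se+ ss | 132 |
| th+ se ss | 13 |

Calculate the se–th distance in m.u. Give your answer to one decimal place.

The two rarest classes, th+ se ss and th se+ ss+, are the double crossovers. Comparing them with the parentals, only the th allele has switched, so th is the middle locus and the order is se – th – ss.
Crossovers in the se–th interval produce the single-crossover classes th se+ ss and th+ se ss+ (132 + 99 = 231) plus the double crossovers (27).
RF(se–th) = (231 + 27) / 1500 = 258/1500 = 0.1720 → 17.2 m.u.

17.2 m.u.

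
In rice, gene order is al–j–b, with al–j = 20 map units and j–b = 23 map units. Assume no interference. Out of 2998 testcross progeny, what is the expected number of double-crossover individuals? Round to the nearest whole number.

Map distances give recombination frequencies of 0.200 and 0.230 for the two intervals.
With no interference, expected double-crossover frequency = 0.200 × 0.230 = 0.04600.
Expected number = 0.04600 × 2998 = 137.91 ≈ 138.

138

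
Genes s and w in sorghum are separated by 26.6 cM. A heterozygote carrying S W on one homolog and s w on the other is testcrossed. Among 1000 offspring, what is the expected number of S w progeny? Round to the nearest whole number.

A map distance of 26.6 cM corresponds to a recombination frequency of 0.266.
The F1 is S W / s w, so S w is a recombinant gamete class with expected frequency r/2 = 0.266/2 = 0.1330.
Expected number = 0.1330 × 1000 = 133.00 ≈ 133.

133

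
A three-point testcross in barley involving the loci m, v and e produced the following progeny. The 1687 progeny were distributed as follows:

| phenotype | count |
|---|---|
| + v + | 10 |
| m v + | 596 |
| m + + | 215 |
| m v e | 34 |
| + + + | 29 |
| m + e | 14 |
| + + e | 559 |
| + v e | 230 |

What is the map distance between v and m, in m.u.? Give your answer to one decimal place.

The two most frequent reciprocal classes, + + e and m v +, are the parental types, so the F1 was + + e / m v +.
The two rarest classes, m + e and + v +, are the double crossovers. Comparing them with the parentals, only the m allele has switched, so m is the middle locus and the order is e – m – v.
Crossovers in the m–v interval produce the single-crossover classes + v e and m + + (230 + 215 = 445) plus the double crossovers (24).
RF(m–v) = (445 + 24) / 1687 = 469/1687 = 0.2780 → 27.8 m.u.

27.8 m.u.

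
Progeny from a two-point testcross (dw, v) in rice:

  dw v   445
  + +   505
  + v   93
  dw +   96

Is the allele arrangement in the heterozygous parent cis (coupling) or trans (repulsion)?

The two most frequent classes are + + (505) and dw v (445); these are the parental (non-recombinant) types.
So the F1 carried + + on one chromosome and dw v on the other — the recessive alleles are on the same chromosome (cis / coupling).

cis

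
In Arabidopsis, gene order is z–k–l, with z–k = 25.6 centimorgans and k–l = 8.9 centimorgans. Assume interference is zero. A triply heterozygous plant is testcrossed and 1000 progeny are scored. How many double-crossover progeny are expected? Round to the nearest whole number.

23

Map distances give recombination frequencies of 0.256 and 0.089 for the two intervals.
With no interference, expected double-crossover frequency = 0.256 × 0.089 = 0.02278.
Expected number = 0.02278 × 1000 = 22.78 ≈ 23.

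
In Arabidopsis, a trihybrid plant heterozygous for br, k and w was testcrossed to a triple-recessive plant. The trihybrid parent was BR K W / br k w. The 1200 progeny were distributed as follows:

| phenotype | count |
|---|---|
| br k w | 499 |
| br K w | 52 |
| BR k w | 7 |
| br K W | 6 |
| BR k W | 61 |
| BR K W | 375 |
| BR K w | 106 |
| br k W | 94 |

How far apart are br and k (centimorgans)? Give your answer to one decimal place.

10.5 centimorgans

The two rarest classes, br K W and BR k w, are the double crossovers. Comparing them with the parentals, only the br allele has switched, so br is the middle locus and the order is k – br – w.
Crossovers in the k–br interval produce the single-crossover classes BR k W and br K w (61 + 52 = 113) plus the double crossovers (13).
RF(k–br) = (113 + 13) / 1200 = 126/1200 = 0.1050 → 10.5 centimorgans.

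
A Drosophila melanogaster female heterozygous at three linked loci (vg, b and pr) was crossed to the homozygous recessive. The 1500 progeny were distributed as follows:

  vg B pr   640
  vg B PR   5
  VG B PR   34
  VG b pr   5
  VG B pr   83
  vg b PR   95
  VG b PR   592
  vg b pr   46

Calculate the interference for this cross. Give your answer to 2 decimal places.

0.11

The two most frequent reciprocal classes, VG b PR and vg B pr, are the parental types, so the F1 was VG b PR / vg B pr.
The two rarest classes, VG b pr and vg B PR, are the double crossovers. Comparing them with the parentals, only the pr allele has switched, so pr is the middle locus and the order is vg – pr – b.
vg–pr: (178 + 10)/1500 = 0.1253; pr–b: (80 + 10)/1500 = 0.0600.
Expected DCO frequency = 0.1253 × 0.0600 ≈ 0.00752; observed = 10/1500 ≈ 0.00667.
Coefficient of coincidence = 0.00667/0.00752 ≈ 0.89; interference = 1 − 0.89 = 0.11.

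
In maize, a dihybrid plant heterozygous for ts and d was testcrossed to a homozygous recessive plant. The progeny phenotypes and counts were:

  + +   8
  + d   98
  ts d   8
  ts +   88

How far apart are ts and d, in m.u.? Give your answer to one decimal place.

The two most frequent classes, + d (98) and ts + (88), are the parental types, so the F1 was + d / ts +.
The recombinant classes are + + and ts d: 8 + 8 = 16.
Recombination frequency = 16/202 = 0.0792 ≈ 7.9%, i.e. 7.9 m.u.

7.9 m.u.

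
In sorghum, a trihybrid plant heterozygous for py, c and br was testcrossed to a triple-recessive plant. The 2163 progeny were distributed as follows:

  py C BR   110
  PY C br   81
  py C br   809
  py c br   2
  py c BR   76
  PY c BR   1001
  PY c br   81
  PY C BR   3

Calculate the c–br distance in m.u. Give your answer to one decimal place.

The two most frequent reciprocal classes, py C br and PY c BR, are the parental types, so the F1 was py C br / PY c BR.
The two rarest classes, py c br and PY C BR, are the double crossovers. Comparing them with the parentals, only the c allele has switched, so c is the middle locus and the order is py – c – br.
Crossovers in the c–br interval produce the single-crossover classes py C BR and PY c br (110 + 81 = 191) plus the double crossovers (5).
RF(c–br) = (191 + 5) / 2163 = 196/2163 = 0.0906 → 9.1 m.u.

9.1 m.u.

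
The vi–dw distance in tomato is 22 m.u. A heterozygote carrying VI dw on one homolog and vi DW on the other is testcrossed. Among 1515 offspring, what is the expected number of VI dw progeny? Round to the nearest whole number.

A map distance of 22 m.u. corresponds to a recombination frequency of 0.220.
The F1 is VI dw / vi DW, so VI dw is a parental gamete class with expected frequency (1 − r)/2 = 0.780/2 = 0.3900.
Expected number = 0.3900 × 1515 = 590.85 ≈ 591.

591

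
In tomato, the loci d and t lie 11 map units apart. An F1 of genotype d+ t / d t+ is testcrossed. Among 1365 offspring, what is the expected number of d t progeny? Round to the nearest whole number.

A map distance of 11 map units corresponds to a recombination frequency of 0.110.
The F1 is d+ t / d t+, so d t is a recombinant gamete class with expected frequency r/2 = 0.110/2 = 0.0550.
Expected number = 0.0550 × 1365 = 75.08 ≈ 75.

75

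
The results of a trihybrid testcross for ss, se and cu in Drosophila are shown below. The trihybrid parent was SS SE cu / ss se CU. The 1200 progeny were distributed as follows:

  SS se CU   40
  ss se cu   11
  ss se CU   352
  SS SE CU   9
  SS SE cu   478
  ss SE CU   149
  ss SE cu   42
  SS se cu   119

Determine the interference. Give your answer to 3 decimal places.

0.183

The two rarest classes, SS SE CU and ss se cu, are the double crossovers. Comparing them with the parentals, only the cu allele has switched, so cu is the middle locus and the order is ss – cu – se.
ss–cu: (82 + 20)/1200 = 0.0850; cu–se: (268 + 20)/1200 = 0.2400.
Expected DCO frequency = 0.0850 × 0.2400 ≈ 0.02040; observed = 20/1200 ≈ 0.01667.
Coefficient of coincidence = 0.01667/0.02040 ≈ 0.817; interference = 1 − 0.817 = 0.183.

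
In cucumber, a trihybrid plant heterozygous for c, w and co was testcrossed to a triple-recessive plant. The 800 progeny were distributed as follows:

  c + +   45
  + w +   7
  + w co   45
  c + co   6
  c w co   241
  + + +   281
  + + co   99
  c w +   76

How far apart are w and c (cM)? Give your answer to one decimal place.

The two most frequent reciprocal classes, c w co and + + +, are the parental types, so the F1 was c w co / + + +.
The two rarest classes, c + co and + w +, are the double crossovers. Comparing them with the parentals, only the w allele has switched, so w is the middle locus and the order is co – w – c.
Crossovers in the w–c interval produce the single-crossover classes + w co and c + + (45 + 45 = 90) plus the double crossovers (13).
RF(w–c) = (90 + 13) / 800 = 103/800 = 0.1288 → 12.9 cM.

12.9 cM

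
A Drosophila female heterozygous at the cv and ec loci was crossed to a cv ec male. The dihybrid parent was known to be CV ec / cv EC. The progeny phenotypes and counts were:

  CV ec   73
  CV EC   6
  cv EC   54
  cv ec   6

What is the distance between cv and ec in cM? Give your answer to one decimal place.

8.6 cM

The recombinant classes are CV EC and cv ec: 6 + 6 = 12.
Recombination frequency = 12/139 = 0.0863 ≈ 8.6%, i.e. 8.6 cM.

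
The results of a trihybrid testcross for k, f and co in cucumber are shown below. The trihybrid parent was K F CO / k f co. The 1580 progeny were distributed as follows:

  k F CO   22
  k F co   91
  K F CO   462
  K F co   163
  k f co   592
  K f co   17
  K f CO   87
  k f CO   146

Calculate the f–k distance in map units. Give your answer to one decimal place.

13.7 map units

The two rarest classes, k F CO and K f co, are the double crossovers. Comparing them with the parentals, only the k allele has switched, so k is the middle locus and the order is co – k – f.
Crossovers in the k–f interval produce the single-crossover classes K f CO and k F co (87 + 91 = 178) plus the double crossovers (39).
RF(k–f) = (178 + 39) / 1580 = 217/1580 = 0.1373 → 13.7 map units.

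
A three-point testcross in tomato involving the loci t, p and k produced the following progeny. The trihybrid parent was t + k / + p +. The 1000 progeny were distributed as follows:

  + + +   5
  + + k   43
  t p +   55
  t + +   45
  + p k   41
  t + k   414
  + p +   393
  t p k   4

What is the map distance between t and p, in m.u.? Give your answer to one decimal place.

10.7 m.u.

The two rarest classes, t p k and + + +, are the double crossovers. Comparing them with the parentals, only the p allele has switched, so p is the middle locus and the order is k – p – t.
Crossovers in the p–t interval produce the single-crossover classes + + k and t p + (43 + 55 = 98) plus the double crossovers (9).
RF(p–t) = (98 + 9) / 1000 = 107/1000 = 0.1070 → 10.7 m.u.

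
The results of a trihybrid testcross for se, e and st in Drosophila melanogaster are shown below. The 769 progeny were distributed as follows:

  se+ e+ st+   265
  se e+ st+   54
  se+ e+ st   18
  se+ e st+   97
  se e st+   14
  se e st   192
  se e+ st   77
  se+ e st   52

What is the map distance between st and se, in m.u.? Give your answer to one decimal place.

The two most frequent reciprocal classes, se+ e+ st+ and se e st, are the parental types, so the F1 was se+ e+ st+ / se e st.
The two rarest classes, se+ e+ st and se e st+, are the double crossovers. Comparing them with the parentals, only the st allele has switched, so st is the middle locus and the order is se – st – e.
Crossovers in the se–st interval produce the single-crossover classes se e+ st+ and se+ e st (54 + 52 = 106) plus the double crossovers (32).
RF(se–st) = (106 + 32) / 769 = 138/769 = 0.1795 → 17.9 m.u.

17.9 m.u.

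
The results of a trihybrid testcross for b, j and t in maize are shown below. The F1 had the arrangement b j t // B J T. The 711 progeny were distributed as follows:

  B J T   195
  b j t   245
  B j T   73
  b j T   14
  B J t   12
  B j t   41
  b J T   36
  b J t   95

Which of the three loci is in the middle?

t

The two rarest classes, b j T and B J t, are the double crossovers. Comparing them with the parentals, only the t allele has switched, so t is the middle locus and the order is j – t – b.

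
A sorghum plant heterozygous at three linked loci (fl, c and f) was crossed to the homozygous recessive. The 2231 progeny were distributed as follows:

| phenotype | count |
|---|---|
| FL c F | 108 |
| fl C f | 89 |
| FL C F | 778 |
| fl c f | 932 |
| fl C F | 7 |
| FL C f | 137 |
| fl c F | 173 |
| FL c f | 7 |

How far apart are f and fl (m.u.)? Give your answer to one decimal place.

14.5 m.u.

The two most frequent reciprocal classes, fl c f and FL C F, are the parental types, so the F1 was fl c f / FL C F.
The two rarest classes, FL c f and fl C F, are the double crossovers. Comparing them with the parentals, only the fl allele has switched, so fl is the middle locus and the order is c – fl – f.
Crossovers in the fl–f interval produce the single-crossover classes fl c F and FL C f (173 + 137 = 310) plus the double crossovers (14).
RF(fl–f) = (310 + 14) / 2231 = 324/2231 = 0.1452 → 14.5 m.u.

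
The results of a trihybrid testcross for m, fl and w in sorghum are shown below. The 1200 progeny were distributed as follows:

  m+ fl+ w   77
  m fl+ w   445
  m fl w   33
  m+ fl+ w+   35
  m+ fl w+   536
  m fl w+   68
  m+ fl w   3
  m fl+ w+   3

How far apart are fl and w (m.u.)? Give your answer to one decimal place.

The two most frequent reciprocal classes, m fl+ w and m+ fl w+, are the parental types, so the F1 was m fl+ w / m+ fl w+.
The two rarest classes, m fl+ w+ and m+ fl w, are the double crossovers. Comparing them with the parentals, only the w allele has switched, so w is the middle locus and the order is m – w – fl.
Crossovers in the w–fl interval produce the single-crossover classes m fl w and m+ fl+ w+ (33 + 35 = 68) plus the double crossovers (6).
RF(w–fl) = (68 + 6) / 1200 = 74/1200 = 0.0617 → 6.2 m.u.

6.2 m.u.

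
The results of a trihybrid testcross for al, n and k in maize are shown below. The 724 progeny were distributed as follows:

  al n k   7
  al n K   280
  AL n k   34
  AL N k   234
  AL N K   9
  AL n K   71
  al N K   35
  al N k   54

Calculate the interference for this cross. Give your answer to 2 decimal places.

0.03

The two most frequent reciprocal classes, al n K and AL N k, are the parental types, so the F1 was al n K / AL N k.
The two rarest classes, al n k and AL N K, are the double crossovers. Comparing them with the parentals, only the k allele has switched, so k is the middle locus and the order is n – k – al.
n–k: (69 + 16)/724 = 0.1174; k–al: (125 + 16)/724 = 0.1948.
Expected DCO frequency = 0.1174 × 0.1948 ≈ 0.02287; observed = 16/724 ≈ 0.02210.
Coefficient of coincidence = 0.02210/0.02287 ≈ 0.97; interference = 1 − 0.97 = 0.03.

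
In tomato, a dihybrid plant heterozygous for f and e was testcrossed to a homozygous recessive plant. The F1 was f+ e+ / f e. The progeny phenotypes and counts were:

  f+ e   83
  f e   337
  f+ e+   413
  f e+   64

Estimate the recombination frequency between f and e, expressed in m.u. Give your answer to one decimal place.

16.4 m.u.

The recombinant classes are f+ e and f e+: 83 + 64 = 147.
Recombination frequency = 147/897 = 0.1639 ≈ 16.4%, i.e. 16.4 m.u.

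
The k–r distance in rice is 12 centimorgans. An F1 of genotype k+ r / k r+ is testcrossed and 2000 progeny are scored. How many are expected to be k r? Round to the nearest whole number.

A map distance of 12 centimorgans corresponds to a recombination frequency of 0.120.
The F1 is k+ r / k r+, so k r is a recombinant gamete class with expected frequency r/2 = 0.120/2 = 0.0600.
Expected number = 0.0600 × 2000 = 120.00 ≈ 120.

120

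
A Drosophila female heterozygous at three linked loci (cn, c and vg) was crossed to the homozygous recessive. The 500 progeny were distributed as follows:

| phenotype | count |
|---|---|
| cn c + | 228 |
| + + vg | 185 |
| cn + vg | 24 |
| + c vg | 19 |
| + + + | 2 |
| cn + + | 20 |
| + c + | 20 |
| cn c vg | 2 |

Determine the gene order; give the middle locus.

The two most frequent reciprocal classes, cn c + and + + vg, are the parental types, so the F1 was cn c + / + + vg.
The two rarest classes, cn c vg and + + +, are the double crossovers. Comparing them with the parentals, only the vg allele has switched, so vg is the middle locus and the order is c – vg – cn.

vg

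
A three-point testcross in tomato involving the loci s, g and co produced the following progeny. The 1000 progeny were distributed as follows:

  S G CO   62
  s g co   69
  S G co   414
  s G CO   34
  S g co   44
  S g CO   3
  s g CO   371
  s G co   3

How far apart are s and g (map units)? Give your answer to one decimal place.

The two most frequent reciprocal classes, S G co and s g CO, are the parental types, so the F1 was S G co / s g CO.
The two rarest classes, s G co and S g CO, are the double crossovers. Comparing them with the parentals, only the s allele has switched, so s is the middle locus and the order is g – s – co.
Crossovers in the g–s interval produce the single-crossover classes S g co and s G CO (44 + 34 = 78) plus the double crossovers (6).
RF(g–s) = (78 + 6) / 1000 = 84/1000 = 0.0840 → 8.4 map units.

8.4 map units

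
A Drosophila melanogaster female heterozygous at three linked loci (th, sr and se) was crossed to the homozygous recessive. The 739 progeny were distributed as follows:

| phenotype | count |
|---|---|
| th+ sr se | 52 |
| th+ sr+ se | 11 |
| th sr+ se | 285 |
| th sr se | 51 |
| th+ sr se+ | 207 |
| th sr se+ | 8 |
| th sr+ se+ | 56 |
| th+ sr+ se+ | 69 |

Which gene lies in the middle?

The two most frequent reciprocal classes, th+ sr se+ and th sr+ se, are the parental types, so the F1 was th+ sr se+ / th sr+ se.
The two rarest classes, th sr se+ and th+ sr+ se, are the double crossovers. Comparing them with the parentals, only the th allele has switched, so th is the middle locus and the order is sr – th – se.

th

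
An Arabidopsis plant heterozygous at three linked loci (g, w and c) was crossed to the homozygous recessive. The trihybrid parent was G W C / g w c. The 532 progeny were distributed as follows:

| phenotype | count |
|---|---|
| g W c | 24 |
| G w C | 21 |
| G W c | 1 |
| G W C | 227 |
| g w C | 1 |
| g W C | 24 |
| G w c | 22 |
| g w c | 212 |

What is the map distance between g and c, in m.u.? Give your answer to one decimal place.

9.0 m.u.

The two rarest classes, G W c and g w C, are the double crossovers. Comparing them with the parentals, only the c allele has switched, so c is the middle locus and the order is w – c – g.
Crossovers in the c–g interval produce the single-crossover classes g W C and G w c (24 + 22 = 46) plus the double crossovers (2).
RF(c–g) = (46 + 2) / 532 = 48/532 = 0.0902 → 9.0 m.u.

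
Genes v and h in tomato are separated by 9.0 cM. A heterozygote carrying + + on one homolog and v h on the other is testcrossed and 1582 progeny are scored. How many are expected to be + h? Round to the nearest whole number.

71

A map distance of 9.0 cM corresponds to a recombination frequency of 0.090.
The F1 is + + / v h, so + h is a recombinant gamete class with expected frequency r/2 = 0.090/2 = 0.0450.
Expected number = 0.0450 × 1582 = 71.19 ≈ 71.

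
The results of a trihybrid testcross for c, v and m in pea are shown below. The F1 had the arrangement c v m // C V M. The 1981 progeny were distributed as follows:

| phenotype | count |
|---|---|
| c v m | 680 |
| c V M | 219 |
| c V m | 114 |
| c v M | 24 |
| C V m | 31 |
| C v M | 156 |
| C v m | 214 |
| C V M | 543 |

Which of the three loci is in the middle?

m

The two rarest classes, c v M and C V m, are the double crossovers. Comparing them with the parentals, only the m allele has switched, so m is the middle locus and the order is c – m – v.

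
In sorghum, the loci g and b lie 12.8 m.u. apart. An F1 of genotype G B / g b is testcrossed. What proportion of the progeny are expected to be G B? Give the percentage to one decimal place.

A map distance of 12.8 m.u. corresponds to a recombination frequency of 0.128.
The F1 is G B / g b, so G B is a parental gamete class with expected frequency (1 − r)/2 = 0.872/2 = 0.4360.
That is 0.4360 = 43.6% of the progeny.

43.6%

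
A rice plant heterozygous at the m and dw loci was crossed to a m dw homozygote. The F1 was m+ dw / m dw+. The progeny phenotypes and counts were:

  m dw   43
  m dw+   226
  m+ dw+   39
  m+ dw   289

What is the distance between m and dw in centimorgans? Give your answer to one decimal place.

13.7 centimorgans

The recombinant classes are m+ dw+ and m dw: 39 + 43 = 82.
Recombination frequency = 82/597 = 0.1374 ≈ 13.7%, i.e. 13.7 centimorgans.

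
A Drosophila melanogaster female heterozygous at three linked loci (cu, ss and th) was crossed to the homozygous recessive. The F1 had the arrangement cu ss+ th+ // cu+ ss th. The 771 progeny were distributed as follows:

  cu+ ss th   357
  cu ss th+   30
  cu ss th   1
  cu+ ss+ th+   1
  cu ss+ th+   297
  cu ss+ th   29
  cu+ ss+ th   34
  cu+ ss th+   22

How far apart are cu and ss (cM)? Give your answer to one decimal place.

The two rarest classes, cu+ ss+ th+ and cu ss th, are the double crossovers. Comparing them with the parentals, only the cu allele has switched, so cu is the middle locus and the order is th – cu – ss.
Crossovers in the cu–ss interval produce the single-crossover classes cu ss th+ and cu+ ss+ th (30 + 34 = 64) plus the double crossovers (2).
RF(cu–ss) = (64 + 2) / 771 = 66/771 = 0.0856 → 8.6 cM.

8.6 cM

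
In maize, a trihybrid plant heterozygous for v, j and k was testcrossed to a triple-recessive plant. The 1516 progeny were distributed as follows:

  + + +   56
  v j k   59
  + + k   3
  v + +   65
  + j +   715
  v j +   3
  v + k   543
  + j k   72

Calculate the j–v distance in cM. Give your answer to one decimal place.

The two most frequent reciprocal classes, + j + and v + k, are the parental types, so the F1 was + j + / v + k.
The two rarest classes, v j + and + + k, are the double crossovers. Comparing them with the parentals, only the v allele has switched, so v is the middle locus and the order is k – v – j.
Crossovers in the v–j interval produce the single-crossover classes + + + and v j k (56 + 59 = 115) plus the double crossovers (6).
RF(v–j) = (115 + 6) / 1516 = 121/1516 = 0.0798 → 8.0 cM.

8.0 cM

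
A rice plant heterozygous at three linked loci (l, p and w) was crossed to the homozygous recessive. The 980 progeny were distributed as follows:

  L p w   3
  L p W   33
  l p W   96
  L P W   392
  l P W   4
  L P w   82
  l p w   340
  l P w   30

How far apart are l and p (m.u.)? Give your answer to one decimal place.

7.1 m.u.

The two most frequent reciprocal classes, l p w and L P W, are the parental types, so the F1 was l p w / L P W.
The two rarest classes, L p w and l P W, are the double crossovers. Comparing them with the parentals, only the l allele has switched, so l is the middle locus and the order is p – l – w.
Crossovers in the p–l interval produce the single-crossover classes l P w and L p W (30 + 33 = 63) plus the double crossovers (7).
RF(p–l) = (63 + 7) / 980 = 70/980 = 0.0714 → 7.1 m.u.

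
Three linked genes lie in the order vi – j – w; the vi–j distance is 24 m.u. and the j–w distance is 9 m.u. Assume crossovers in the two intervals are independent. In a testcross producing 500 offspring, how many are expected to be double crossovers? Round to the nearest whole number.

11

Map distances give recombination frequencies of 0.240 and 0.090 for the two intervals.
With no interference, expected double-crossover frequency = 0.240 × 0.090 = 0.02160.
Expected number = 0.02160 × 500 = 10.80 ≈ 11.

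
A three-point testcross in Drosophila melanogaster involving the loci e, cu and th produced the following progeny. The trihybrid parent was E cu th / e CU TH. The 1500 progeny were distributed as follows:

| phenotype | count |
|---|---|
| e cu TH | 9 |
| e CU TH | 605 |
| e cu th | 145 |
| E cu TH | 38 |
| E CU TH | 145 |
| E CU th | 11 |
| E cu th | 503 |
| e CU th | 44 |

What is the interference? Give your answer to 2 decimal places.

0.05

The two rarest classes, E CU th and e cu TH, are the double crossovers. Comparing them with the parentals, only the cu allele has switched, so cu is the middle locus and the order is e – cu – th.
e–cu: (290 + 20)/1500 = 0.2067; cu–th: (82 + 20)/1500 = 0.0680.
Expected DCO frequency = 0.2067 × 0.0680 ≈ 0.01406; observed = 20/1500 ≈ 0.01333.
Coefficient of coincidence = 0.01333/0.01406 ≈ 0.95; interference = 1 − 0.95 = 0.05.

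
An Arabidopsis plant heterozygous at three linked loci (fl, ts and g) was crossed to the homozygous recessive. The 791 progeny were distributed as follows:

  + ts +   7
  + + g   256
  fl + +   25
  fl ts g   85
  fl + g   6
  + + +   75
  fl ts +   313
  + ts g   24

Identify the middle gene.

fl

The two most frequent reciprocal classes, fl ts + and + + g, are the parental types, so the F1 was fl ts + / + + g.
The two rarest classes, + ts + and fl + g, are the double crossovers. Comparing them with the parentals, only the fl allele has switched, so fl is the middle locus and the order is ts – fl – g.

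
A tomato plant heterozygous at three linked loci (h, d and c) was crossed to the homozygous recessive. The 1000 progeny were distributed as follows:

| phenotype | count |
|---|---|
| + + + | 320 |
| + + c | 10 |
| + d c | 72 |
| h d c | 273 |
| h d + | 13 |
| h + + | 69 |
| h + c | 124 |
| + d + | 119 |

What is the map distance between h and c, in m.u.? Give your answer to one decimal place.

16.4 m.u.

The two most frequent reciprocal classes, h d c and + + +, are the parental types, so the F1 was h d c / + + +.
The two rarest classes, h d + and + + c, are the double crossovers. Comparing them with the parentals, only the c allele has switched, so c is the middle locus and the order is d – c – h.
Crossovers in the c–h interval produce the single-crossover classes + d c and h + + (72 + 69 = 141) plus the double crossovers (23).
RF(c–h) = (141 + 23) / 1000 = 164/1000 = 0.1640 → 16.4 m.u.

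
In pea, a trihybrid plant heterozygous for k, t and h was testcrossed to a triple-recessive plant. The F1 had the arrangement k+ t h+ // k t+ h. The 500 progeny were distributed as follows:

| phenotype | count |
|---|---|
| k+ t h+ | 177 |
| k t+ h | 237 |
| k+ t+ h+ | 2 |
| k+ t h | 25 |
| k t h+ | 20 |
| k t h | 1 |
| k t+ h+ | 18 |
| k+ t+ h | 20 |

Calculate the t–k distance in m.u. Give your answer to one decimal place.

The two rarest classes, k+ t+ h+ and k t h, are the double crossovers. Comparing them with the parentals, only the t allele has switched, so t is the middle locus and the order is k – t – h.
Crossovers in the k–t interval produce the single-crossover classes k t h+ and k+ t+ h (20 + 20 = 40) plus the double crossovers (3).
RF(k–t) = (40 + 3) / 500 = 43/500 = 0.0860 → 8.6 m.u.

8.6 m.u.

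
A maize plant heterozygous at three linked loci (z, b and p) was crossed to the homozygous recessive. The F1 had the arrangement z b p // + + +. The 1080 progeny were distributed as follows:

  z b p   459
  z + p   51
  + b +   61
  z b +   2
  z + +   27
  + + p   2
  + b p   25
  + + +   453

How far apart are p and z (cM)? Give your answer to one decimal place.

The two rarest classes, z b + and + + p, are the double crossovers. Comparing them with the parentals, only the p allele has switched, so p is the middle locus and the order is b – p – z.
Crossovers in the p–z interval produce the single-crossover classes + b p and z + + (25 + 27 = 52) plus the double crossovers (4).
RF(p–z) = (52 + 4) / 1080 = 56/1080 = 0.0519 → 5.2 cM.

5.2 cM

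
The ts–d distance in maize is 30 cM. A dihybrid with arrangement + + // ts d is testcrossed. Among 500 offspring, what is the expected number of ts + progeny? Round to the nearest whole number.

75

A map distance of 30 cM corresponds to a recombination frequency of 0.300.
The F1 is + + / ts d, so ts + is a recombinant gamete class with expected frequency r/2 = 0.300/2 = 0.1500.
Expected number = 0.1500 × 500 = 75.00 ≈ 75.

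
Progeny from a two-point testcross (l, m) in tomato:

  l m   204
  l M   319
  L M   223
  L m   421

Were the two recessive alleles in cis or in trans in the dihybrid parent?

The two most frequent classes are L m (421) and l M (319); these are the parental (non-recombinant) types.
So the F1 carried L m on one chromosome and l M on the other — the recessive alleles are on opposite chromosomes (trans / repulsion).

trans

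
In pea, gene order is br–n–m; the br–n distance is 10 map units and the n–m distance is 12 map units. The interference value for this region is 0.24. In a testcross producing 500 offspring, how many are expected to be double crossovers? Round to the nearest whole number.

5

Map distances give recombination frequencies of 0.100 and 0.120 for the two intervals.
With interference 0.24 (so coincidence = 0.76), expected double-crossover frequency = 0.100 × 0.120 × 0.76 = 0.00912.
Expected number = 0.00912 × 500 = 4.56 ≈ 5.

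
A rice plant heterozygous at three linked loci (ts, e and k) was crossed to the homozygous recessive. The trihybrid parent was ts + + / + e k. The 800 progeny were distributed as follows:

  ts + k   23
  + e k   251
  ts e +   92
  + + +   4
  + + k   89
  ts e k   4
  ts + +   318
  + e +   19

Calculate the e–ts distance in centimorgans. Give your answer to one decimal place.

23.6 centimorgans

The two rarest classes, + + + and ts e k, are the double crossovers. Comparing them with the parentals, only the ts allele has switched, so ts is the middle locus and the order is e – ts – k.
Crossovers in the e–ts interval produce the single-crossover classes ts e + and + + k (92 + 89 = 181) plus the double crossovers (8).
RF(e–ts) = (181 + 8) / 800 = 189/800 = 0.2362 → 23.6 centimorgans.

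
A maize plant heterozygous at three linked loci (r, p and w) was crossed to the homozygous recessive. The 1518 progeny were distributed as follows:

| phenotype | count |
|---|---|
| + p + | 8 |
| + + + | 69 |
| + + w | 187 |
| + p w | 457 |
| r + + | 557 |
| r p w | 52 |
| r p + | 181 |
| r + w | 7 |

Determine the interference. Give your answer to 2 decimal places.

The two most frequent reciprocal classes, + p w and r + +, are the parental types, so the F1 was + p w / r + +.
The two rarest classes, + p + and r + w, are the double crossovers. Comparing them with the parentals, only the w allele has switched, so w is the middle locus and the order is r – w – p.
r–w: (121 + 15)/1518 = 0.0896; w–p: (368 + 15)/1518 = 0.2523.
Expected DCO frequency = 0.0896 × 0.2523 ≈ 0.02261; observed = 15/1518 ≈ 0.00988.
Coefficient of coincidence = 0.00988/0.02261 ≈ 0.44; interference = 1 − 0.44 = 0.56.

0.56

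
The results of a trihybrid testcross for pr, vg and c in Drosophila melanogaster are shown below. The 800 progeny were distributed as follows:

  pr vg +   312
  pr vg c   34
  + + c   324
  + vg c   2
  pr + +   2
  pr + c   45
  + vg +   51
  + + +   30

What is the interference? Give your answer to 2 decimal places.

The two most frequent reciprocal classes, pr vg + and + + c, are the parental types, so the F1 was pr vg + / + + c.
The two rarest classes, pr + + and + vg c, are the double crossovers. Comparing them with the parentals, only the vg allele has switched, so vg is the middle locus and the order is pr – vg – c.
pr–vg: (96 + 4)/800 = 0.1250; vg–c: (64 + 4)/800 = 0.0850.
Expected DCO frequency = 0.1250 × 0.0850 ≈ 0.01063; observed = 4/800 ≈ 0.00500.
Coefficient of coincidence = 0.00500/0.01063 ≈ 0.47; interference = 1 − 0.47 = 0.53.

0.53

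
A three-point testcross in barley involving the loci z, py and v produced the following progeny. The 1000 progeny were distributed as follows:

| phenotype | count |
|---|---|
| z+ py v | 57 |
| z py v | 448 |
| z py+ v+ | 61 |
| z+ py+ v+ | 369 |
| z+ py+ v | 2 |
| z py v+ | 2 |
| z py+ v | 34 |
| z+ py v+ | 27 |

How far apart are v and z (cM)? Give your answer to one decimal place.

The two most frequent reciprocal classes, z+ py+ v+ and z py v, are the parental types, so the F1 was z+ py+ v+ / z py v.
The two rarest classes, z+ py+ v and z py v+, are the double crossovers. Comparing them with the parentals, only the v allele has switched, so v is the middle locus and the order is z – v – py.
Crossovers in the z–v interval produce the single-crossover classes z py+ v+ and z+ py v (61 + 57 = 118) plus the double crossovers (4).
RF(z–v) = (118 + 4) / 1000 = 122/1000 = 0.1220 → 12.2 cM.

12.2 cM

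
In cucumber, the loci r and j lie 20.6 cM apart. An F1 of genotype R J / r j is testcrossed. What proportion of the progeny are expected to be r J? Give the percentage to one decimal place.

A map distance of 20.6 cM corresponds to a recombination frequency of 0.206.
The F1 is R J / r j, so r J is a recombinant gamete class with expected frequency r/2 = 0.206/2 = 0.1030.
That is 0.1030 = 10.3% of the progeny.

10.3%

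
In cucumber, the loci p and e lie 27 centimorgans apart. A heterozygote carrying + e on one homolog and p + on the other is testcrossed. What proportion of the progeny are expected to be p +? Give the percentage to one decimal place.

A map distance of 27 centimorgans corresponds to a recombination frequency of 0.270.
The F1 is + e / p +, so p + is a parental gamete class with expected frequency (1 − r)/2 = 0.730/2 = 0.3650.
That is 0.3650 = 36.5% of the progeny.

36.5%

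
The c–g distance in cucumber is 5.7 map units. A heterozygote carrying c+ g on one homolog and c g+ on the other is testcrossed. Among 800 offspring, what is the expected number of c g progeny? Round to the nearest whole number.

A map distance of 5.7 map units corresponds to a recombination frequency of 0.057.
The F1 is c+ g / c g+, so c g is a recombinant gamete class with expected frequency r/2 = 0.057/2 = 0.0285.
Expected number = 0.0285 × 800 = 22.80 ≈ 23.

23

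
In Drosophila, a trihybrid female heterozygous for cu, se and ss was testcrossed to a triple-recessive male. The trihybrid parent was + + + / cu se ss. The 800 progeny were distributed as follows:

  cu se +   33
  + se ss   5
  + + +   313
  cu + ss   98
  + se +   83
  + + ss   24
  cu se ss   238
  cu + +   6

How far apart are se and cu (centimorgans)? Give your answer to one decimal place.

24.0 centimorgans

The two rarest classes, cu + + and + se ss, are the double crossovers. Comparing them with the parentals, only the cu allele has switched, so cu is the middle locus and the order is se – cu – ss.
Crossovers in the se–cu interval produce the single-crossover classes + se + and cu + ss (83 + 98 = 181) plus the double crossovers (11).
RF(se–cu) = (181 + 11) / 800 = 192/800 = 0.2400 → 24.0 centimorgans.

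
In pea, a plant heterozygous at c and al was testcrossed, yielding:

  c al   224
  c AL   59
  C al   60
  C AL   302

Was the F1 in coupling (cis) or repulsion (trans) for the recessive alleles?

cis

The two most frequent classes are C AL (302) and c al (224); these are the parental (non-recombinant) types.
So the F1 carried C AL on one chromosome and c al on the other — the recessive alleles are on the same chromosome (cis / coupling).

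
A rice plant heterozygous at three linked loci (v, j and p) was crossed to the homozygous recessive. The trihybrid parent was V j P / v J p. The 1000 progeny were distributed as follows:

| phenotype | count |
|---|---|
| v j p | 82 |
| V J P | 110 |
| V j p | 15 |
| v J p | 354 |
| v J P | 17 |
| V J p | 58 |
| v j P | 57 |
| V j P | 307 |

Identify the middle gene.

p

The two rarest classes, V j p and v J P, are the double crossovers. Comparing them with the parentals, only the p allele has switched, so p is the middle locus and the order is j – p – v.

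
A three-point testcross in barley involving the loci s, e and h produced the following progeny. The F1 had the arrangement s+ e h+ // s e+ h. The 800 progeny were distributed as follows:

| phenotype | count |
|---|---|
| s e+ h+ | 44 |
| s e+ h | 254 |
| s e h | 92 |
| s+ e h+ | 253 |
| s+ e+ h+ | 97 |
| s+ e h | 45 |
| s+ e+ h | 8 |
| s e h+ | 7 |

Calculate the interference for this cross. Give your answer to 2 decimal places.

0.43

The two rarest classes, s e h+ and s+ e+ h, are the double crossovers. Comparing them with the parentals, only the s allele has switched, so s is the middle locus and the order is e – s – h.
e–s: (189 + 15)/800 = 0.2550; s–h: (89 + 15)/800 = 0.1300.
Expected DCO frequency = 0.2550 × 0.1300 ≈ 0.03315; observed = 15/800 ≈ 0.01875.
Coefficient of coincidence = 0.01875/0.03315 ≈ 0.57; interference = 1 − 0.57 = 0.43.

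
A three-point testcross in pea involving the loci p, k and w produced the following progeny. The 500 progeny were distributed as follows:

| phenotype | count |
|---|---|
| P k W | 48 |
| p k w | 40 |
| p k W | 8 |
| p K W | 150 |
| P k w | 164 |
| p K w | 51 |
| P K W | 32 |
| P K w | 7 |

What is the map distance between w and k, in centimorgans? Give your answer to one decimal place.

The two most frequent reciprocal classes, p K W and P k w, are the parental types, so the F1 was p K W / P k w.
The two rarest classes, p k W and P K w, are the double crossovers. Comparing them with the parentals, only the k allele has switched, so k is the middle locus and the order is p – k – w.
Crossovers in the k–w interval produce the single-crossover classes p K w and P k W (51 + 48 = 99) plus the double crossovers (15).
RF(k–w) = (99 + 15) / 500 = 114/500 = 0.2280 → 22.8 centimorgans.

22.8 centimorgans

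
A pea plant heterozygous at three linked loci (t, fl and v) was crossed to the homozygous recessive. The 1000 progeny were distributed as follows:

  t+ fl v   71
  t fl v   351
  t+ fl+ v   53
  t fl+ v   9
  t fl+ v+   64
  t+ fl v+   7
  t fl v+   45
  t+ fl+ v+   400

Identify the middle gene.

The two most frequent reciprocal classes, t fl v and t+ fl+ v+, are the parental types, so the F1 was t fl v / t+ fl+ v+.
The two rarest classes, t fl+ v and t+ fl v+, are the double crossovers. Comparing them with the parentals, only the fl allele has switched, so fl is the middle locus and the order is t – fl – v.

fl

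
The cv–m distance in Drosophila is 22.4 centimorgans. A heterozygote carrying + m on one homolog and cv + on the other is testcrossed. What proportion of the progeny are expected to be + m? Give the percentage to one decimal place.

A map distance of 22.4 centimorgans corresponds to a recombination frequency of 0.224.
The F1 is + m / cv +, so + m is a parental gamete class with expected frequency (1 − r)/2 = 0.776/2 = 0.3880.
That is 0.3880 = 38.8% of the progeny.

38.8%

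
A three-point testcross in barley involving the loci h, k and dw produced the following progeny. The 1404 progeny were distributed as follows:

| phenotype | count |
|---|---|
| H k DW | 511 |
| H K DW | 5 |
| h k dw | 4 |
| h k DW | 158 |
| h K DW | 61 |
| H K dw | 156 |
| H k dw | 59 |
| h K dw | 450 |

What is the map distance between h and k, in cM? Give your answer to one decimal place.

23.0 cM

The two most frequent reciprocal classes, H k DW and h K dw, are the parental types, so the F1 was H k DW / h K dw.
The two rarest classes, H K DW and h k dw, are the double crossovers. Comparing them with the parentals, only the k allele has switched, so k is the middle locus and the order is dw – k – h.
Crossovers in the k–h interval produce the single-crossover classes h k DW and H K dw (158 + 156 = 314) plus the double crossovers (9).
RF(k–h) = (314 + 9) / 1404 = 323/1404 = 0.2301 → 23.0 cM.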